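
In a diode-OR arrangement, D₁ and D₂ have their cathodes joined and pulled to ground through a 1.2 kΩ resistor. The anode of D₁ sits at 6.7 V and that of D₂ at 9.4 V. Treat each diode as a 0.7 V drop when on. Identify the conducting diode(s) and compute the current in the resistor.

Only D₂ conducts; I_R ≈ 7.3 mA

Assume both conduct. Then node N would need to be at both 6.7−0.7 = 6 V and 9.4−0.7 = 8.7 V, which is impossible.
Assume only D₂ conducts: V_N = 9.4 − 0.7 = 8.7 V, so I_R = 8.7/1.2 = 7.25 mA.
Check D₁: its anode-to-cathode voltage is 6.7 − 8.7 = -2 V < 0.7 V, so it is off. The assumption is consistent.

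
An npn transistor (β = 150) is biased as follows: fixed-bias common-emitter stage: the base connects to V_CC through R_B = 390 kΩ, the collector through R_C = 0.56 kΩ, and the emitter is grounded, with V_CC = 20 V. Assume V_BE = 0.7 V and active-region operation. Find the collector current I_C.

Base loop: V_CC = I_B·R_B + V_BE, so I_B = (20 − 0.7)/390 kΩ = 0.0495 mA.
In the active region I_C = β·I_B = 150 × 0.0495 = 7.42 mA.
Collector loop: V_CE = V_CC − I_C·R_C = 20 − 7.42×0.56 = 15.8 V.
Since V_CE = 15.8 V > V_CE(sat) ≈ 0.2 V, the transistor is in the active region as assumed.

I_C ≈ 7.4 mA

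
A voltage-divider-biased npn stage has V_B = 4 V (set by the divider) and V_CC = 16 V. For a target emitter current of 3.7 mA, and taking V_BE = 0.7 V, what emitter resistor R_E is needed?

R_E ≈ 0.89 kΩ

V_E = V_B − V_BE = 4 − 0.7 = 3.3 V.
R_E = V_E / I_E = 3.3 / 3.7 = 0.892 kΩ.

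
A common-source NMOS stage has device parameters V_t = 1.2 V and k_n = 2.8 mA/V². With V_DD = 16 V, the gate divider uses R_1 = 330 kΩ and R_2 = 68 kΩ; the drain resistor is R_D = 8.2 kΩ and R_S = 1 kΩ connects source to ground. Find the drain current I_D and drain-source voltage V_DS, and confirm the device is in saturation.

I_D ≈ 0.78 mA, V_DS ≈ 8.8 V

V_G = V_DD·R_2/(R_1+R_2) = 16×68/398 = 2.73 V.
Assume saturation: I_D = (k_n/2)(V_GS − V_t)² with V_GS = V_G − I_D·R_S = 2.73 − 1·I_D.
Substituting gives 1.4·I_D² − 5.29·I_D + 3.29 = 0, with roots I_D = 0.785 or 3 mA.
The root I_D = 3 mA gives V_GS = -0.263 V ≤ V_t, so take I_D = 0.785 mA.
Then V_GS = 1.95 V and V_DS = V_DD − I_D(R_D+R_S) = 16 − 0.785×9.2 = 8.78 V.
Saturation requires V_DS ≥ V_GS − V_t = 0.749 V; 8.78 ≥ 0.749 ✓.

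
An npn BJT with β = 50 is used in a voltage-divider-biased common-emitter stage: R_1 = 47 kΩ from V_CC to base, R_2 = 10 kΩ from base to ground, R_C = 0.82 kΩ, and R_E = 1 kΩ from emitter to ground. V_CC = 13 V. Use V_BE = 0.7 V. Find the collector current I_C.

I_C ≈ 1.3 mA

Thevenize the base divider: V_Th = V_CC·R_2/(R_1+R_2) = 13×10/57 = 2.28 V, R_Th = R_1‖R_2 = 8.25 kΩ.
Base-emitter loop: V_Th = I_B·R_Th + V_BE + (β+1)I_B·R_E, so I_B = (2.28 − 0.7) / (8.25 + 51×1) = 0.0267 mA.
I_C = β·I_B = 50×0.0267 = 1.33 mA, and I_E = (β+1)I_B = 1.36 mA.
V_CE = V_CC − I_C·R_C − I_E·R_E = 13 − 1.33×0.82 − 1.36×1 = 10.5 V.
V_CE = 10.5 V > 0.2 V confirms active-region operation.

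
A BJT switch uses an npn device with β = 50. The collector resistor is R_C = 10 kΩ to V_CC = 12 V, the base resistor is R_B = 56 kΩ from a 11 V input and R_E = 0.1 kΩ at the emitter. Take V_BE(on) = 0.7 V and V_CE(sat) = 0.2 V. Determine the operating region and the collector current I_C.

Assume active: I_B = (11 − 0.7)/(56 + 51×0.1) = 0.169 mA, I_C = β·I_B = 8.43 mA.
Then V_CE = 12 − 8.43×10 − 8.6×0.1 = -73.1 V < 0.2 V — the active assumption fails.
Re-solve with V_CE = 0.2 V. KCL at the emitter: V_E/R_E = (V_BB−0.7−V_E)/R_B + (V_CC−0.2−V_E)/R_C, giving V_E = 0.135 V.
I_C = (V_CC − 0.2 − V_E)/R_C = (11.8 − 0.135)/10 = 1.17 mA.
Check: I_B = (10.3 − 0.135)/56 = 0.182 mA, and β·I_B = 9.08 mA > I_C, confirming saturation.

saturation; I_C ≈ 1.2 mA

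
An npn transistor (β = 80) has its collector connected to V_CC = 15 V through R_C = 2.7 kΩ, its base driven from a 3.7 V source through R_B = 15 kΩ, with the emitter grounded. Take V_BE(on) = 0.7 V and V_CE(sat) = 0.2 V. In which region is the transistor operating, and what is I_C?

saturation; I_C ≈ 5.5 mA

Assume active: I_B = (3.7 − 0.7)/15 = 0.2 mA, giving I_C = β·I_B = 16 mA.
But then V_CE = 15 − 16×2.7 = -28.2 V < V_CE(sat) = 0.2 V — impossible in the active region.
So the transistor is saturated. With V_CE = 0.2 V, I_C = (V_CC − 0.2)/R_C = 14.8/2.7 = 5.48 mA.
Check: β·I_B = 16 mA > I_C = 5.48 mA, confirming saturation.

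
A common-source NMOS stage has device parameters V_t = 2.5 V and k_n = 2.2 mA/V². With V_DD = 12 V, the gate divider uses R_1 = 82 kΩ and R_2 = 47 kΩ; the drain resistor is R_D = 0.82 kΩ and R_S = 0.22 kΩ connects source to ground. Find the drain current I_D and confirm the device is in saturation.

V_G = V_DD·R_2/(R_1+R_2) = 12×47/129 = 4.37 V.
Assume saturation: I_D = (k_n/2)(V_GS − V_t)² with V_GS = V_G − I_D·R_S = 4.37 − 0.22·I_D.
Substituting gives 0.0532·I_D² − 1.91·I_D + 3.86 = 0, with roots I_D = 2.15 or 33.6 mA.
The root I_D = 33.6 mA gives V_GS = -3.03 V ≤ V_t, so take I_D = 2.15 mA.
Then V_GS = 3.9 V and V_DS = V_DD − I_D(R_D+R_S) = 12 − 2.15×1.04 = 9.76 V.
Saturation requires V_DS ≥ V_GS − V_t = 1.4 V; 9.76 ≥ 1.4 ✓.

I_D ≈ 2.2 mA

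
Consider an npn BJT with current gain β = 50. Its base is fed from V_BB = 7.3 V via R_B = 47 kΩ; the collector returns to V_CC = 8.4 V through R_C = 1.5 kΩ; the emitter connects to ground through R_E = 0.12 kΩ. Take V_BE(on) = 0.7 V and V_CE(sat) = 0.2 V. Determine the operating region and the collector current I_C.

Assume active: I_B = (7.3 − 0.7)/(47 + 51×0.12) = 0.124 mA, I_C = β·I_B = 6.21 mA.
Then V_CE = 8.4 − 6.21×1.5 − 6.34×0.12 = -1.68 V < 0.2 V — the active assumption fails.
Re-solve with V_CE = 0.2 V. KCL at the emitter: V_E/R_E = (V_BB−0.7−V_E)/R_B + (V_CC−0.2−V_E)/R_C, giving V_E = 0.622 V.
I_C = (V_CC − 0.2 − V_E)/R_C = (8.2 − 0.622)/1.5 = 5.05 mA.
Check: I_B = (6.6 − 0.622)/47 = 0.127 mA, and β·I_B = 6.36 mA > I_C, confirming saturation.

saturation; I_C ≈ 5.1 mA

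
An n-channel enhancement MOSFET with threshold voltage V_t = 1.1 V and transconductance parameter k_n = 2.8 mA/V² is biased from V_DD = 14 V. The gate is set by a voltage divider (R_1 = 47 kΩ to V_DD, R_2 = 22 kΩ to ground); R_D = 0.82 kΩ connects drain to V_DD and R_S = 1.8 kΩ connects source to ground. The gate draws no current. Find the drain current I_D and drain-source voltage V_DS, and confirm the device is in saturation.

I_D ≈ 1.3 mA, V_DS ≈ 11 V

V_G = V_DD·R_2/(R_1+R_2) = 14×22/69 = 4.46 V.
Assume saturation: I_D = (k_n/2)(V_GS − V_t)² with V_GS = V_G − I_D·R_S = 4.46 − 1.8·I_D.
Substituting gives 4.54·I_D² − 18·I_D + 15.8 = 0, with roots I_D = 1.33 or 2.63 mA.
The root I_D = 2.63 mA gives V_GS = -0.271 V ≤ V_t, so take I_D = 1.33 mA.
Then V_GS = 2.07 V and V_DS = V_DD − I_D(R_D+R_S) = 14 − 1.33×2.62 = 10.5 V.
Saturation requires V_DS ≥ V_GS − V_t = 0.974 V; 10.5 ≥ 0.974 ✓.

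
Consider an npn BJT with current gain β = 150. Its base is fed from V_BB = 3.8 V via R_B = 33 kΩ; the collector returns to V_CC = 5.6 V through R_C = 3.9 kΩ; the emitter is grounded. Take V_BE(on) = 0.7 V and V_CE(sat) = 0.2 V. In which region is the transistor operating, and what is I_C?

Assume active: I_B = (3.8 − 0.7)/33 = 0.0939 mA, giving I_C = β·I_B = 14.1 mA.
But then V_CE = 5.6 − 14.1×3.9 = -49.4 V < V_CE(sat) = 0.2 V — impossible in the active region.
So the transistor is saturated. With V_CE = 0.2 V, I_C = (V_CC − 0.2)/R_C = 5.4/3.9 = 1.38 mA.
Check: β·I_B = 14.1 mA > I_C = 1.38 mA, confirming saturation.

saturation; I_C ≈ 1.4 mA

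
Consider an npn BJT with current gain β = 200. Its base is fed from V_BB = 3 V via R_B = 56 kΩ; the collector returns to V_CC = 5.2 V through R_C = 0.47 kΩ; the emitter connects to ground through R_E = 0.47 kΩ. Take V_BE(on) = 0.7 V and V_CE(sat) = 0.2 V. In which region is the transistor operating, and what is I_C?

active; I_C ≈ 3.1 mA

Assume active. Base-emitter loop: I_B = (V_BB − V_BE)/(R_B + (β+1)R_E) = (3 − 0.7)/(56 + 201×0.47) = 0.0153 mA.
I_C = β·I_B = 200×0.0153 = 3.06 mA.
V_CE = V_CC − I_C·R_C − I_E·R_E = 5.2 − 3.06×0.47 − 3.07×0.47 = 2.32 V > V_CE(sat), so the active-region assumption holds.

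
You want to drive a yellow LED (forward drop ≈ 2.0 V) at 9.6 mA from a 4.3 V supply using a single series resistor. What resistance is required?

R ≈ 0.24 kΩ

The resistor drops V_S − V_D = 4.3 − 2.0 = 2.3 V at 9.6 mA.
R = 2.3 V / 9.6 mA = 0.24 kΩ.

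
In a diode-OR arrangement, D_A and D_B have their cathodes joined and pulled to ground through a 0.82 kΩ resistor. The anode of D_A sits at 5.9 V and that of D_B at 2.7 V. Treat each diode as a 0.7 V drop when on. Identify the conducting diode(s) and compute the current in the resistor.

Only D_A conducts; I_R ≈ 6.3 mA

Assume both conduct. Then node N would need to be at both 5.9−0.7 = 5.2 V and 2.7−0.7 = 2 V, which is impossible.
Assume only D_A conducts: V_N = 5.9 − 0.7 = 5.2 V, so I_R = 5.2/0.82 = 6.34 mA.
Check D_B: its anode-to-cathode voltage is 2.7 − 5.2 = -2.5 V < 0.7 V, so it is off. The assumption is consistent.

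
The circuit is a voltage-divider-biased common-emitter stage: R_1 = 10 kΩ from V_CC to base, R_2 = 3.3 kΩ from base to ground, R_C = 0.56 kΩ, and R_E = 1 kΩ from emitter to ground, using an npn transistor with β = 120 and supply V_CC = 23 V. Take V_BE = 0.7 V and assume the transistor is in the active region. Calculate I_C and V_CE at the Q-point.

Thevenize the base divider: V_Th = V_CC·R_2/(R_1+R_2) = 23×3.3/13.3 = 5.71 V, R_Th = R_1‖R_2 = 2.48 kΩ.
Base-emitter loop: V_Th = I_B·R_Th + V_BE + (β+1)I_B·R_E, so I_B = (5.71 − 0.7) / (2.48 + 121×1) = 0.0405 mA.
I_C = β·I_B = 120×0.0405 = 4.87 mA, and I_E = (β+1)I_B = 4.91 mA.
V_CE = V_CC − I_C·R_C − I_E·R_E = 23 − 4.87×0.56 − 4.91×1 = 15.4 V.
V_CE = 15.4 V > 0.2 V confirms active-region operation.

I_C ≈ 4.9 mA, V_CE ≈ 15 V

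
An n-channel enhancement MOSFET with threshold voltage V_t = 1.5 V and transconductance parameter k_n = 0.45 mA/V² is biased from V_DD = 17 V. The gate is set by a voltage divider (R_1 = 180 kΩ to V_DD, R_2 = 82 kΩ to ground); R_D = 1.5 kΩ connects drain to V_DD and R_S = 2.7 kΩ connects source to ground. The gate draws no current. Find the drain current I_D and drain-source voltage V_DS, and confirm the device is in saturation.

I_D ≈ 0.74 mA, V_DS ≈ 14 V

V_G = V_DD·R_2/(R_1+R_2) = 17×82/262 = 5.32 V.
Assume saturation: I_D = (k_n/2)(V_GS − V_t)² with V_GS = V_G − I_D·R_S = 5.32 − 2.7·I_D.
Substituting gives 1.64·I_D² − 5.64·I_D + 3.28 = 0, with roots I_D = 0.742 or 2.7 mA.
The root I_D = 2.7 mA gives V_GS = -1.96 V ≤ V_t, so take I_D = 0.742 mA.
Then V_GS = 3.32 V and V_DS = V_DD − I_D(R_D+R_S) = 17 − 0.742×4.2 = 13.9 V.
Saturation requires V_DS ≥ V_GS − V_t = 1.82 V; 13.9 ≥ 1.82 ✓.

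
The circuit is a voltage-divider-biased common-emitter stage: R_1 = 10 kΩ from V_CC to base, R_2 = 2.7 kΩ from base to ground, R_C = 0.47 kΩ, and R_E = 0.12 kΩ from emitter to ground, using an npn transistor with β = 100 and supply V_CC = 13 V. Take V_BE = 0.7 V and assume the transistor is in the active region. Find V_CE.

V_CE ≈ 4.4 V

Thevenize the base divider: V_Th = V_CC·R_2/(R_1+R_2) = 13×2.7/12.7 = 2.76 V, R_Th = R_1‖R_2 = 2.13 kΩ.
Base-emitter loop: V_Th = I_B·R_Th + V_BE + (β+1)I_B·R_E, so I_B = (2.76 − 0.7) / (2.13 + 101×0.12) = 0.145 mA.
I_C = β·I_B = 100×0.145 = 14.5 mA, and I_E = (β+1)I_B = 14.6 mA.
V_CE = V_CC − I_C·R_C − I_E·R_E = 13 − 14.5×0.47 − 14.6×0.12 = 4.44 V.
V_CE = 4.44 V > 0.2 V confirms active-region operation.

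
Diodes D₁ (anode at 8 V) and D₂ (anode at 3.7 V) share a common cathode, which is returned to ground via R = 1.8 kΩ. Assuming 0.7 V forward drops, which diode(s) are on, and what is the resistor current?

Only D₁ conducts; I_R ≈ 4.1 mA

Assume both conduct. Then node N would need to be at both 8−0.7 = 7.3 V and 3.7−0.7 = 3 V, which is impossible.
Assume only D₁ conducts: V_N = 8 − 0.7 = 7.3 V, so I_R = 7.3/1.8 = 4.06 mA.
Check D₂: its anode-to-cathode voltage is 3.7 − 7.3 = -3.6 V < 0.7 V, so it is off. The assumption is consistent.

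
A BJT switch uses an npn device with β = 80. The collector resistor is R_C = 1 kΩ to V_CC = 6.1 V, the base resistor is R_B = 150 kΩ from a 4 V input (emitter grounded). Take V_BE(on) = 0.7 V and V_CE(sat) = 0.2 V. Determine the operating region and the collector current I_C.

Assume active. Base-emitter loop: I_B = (V_BB − V_BE)/R_B = (4 − 0.7)/150 = 0.022 mA.
I_C = β·I_B = 80×0.022 = 1.76 mA.
V_CE = V_CC − I_C·R_C = 6.1 − 1.76×1 = 4.34 V > V_CE(sat), so the active-region assumption holds.

active; I_C ≈ 1.8 mA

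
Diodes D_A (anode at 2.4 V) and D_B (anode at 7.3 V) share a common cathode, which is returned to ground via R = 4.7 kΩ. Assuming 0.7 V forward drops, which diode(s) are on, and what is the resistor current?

Assume both conduct. Then node N would need to be at both 2.4−0.7 = 1.7 V and 7.3−0.7 = 6.6 V, which is impossible.
Assume only D_B conducts: V_N = 7.3 − 0.7 = 6.6 V, so I_R = 6.6/4.7 = 1.4 mA.
Check D_A: its anode-to-cathode voltage is 2.4 − 6.6 = -4.2 V < 0.7 V, so it is off. The assumption is consistent.

Only D_B conducts; I_R ≈ 1.4 mA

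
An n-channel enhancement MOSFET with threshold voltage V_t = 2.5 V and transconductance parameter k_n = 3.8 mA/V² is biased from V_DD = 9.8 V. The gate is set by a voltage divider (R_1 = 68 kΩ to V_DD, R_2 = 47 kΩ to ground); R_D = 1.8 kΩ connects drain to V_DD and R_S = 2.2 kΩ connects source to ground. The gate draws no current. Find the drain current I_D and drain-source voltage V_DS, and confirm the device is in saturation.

I_D ≈ 0.46 mA, V_DS ≈ 8 V

V_G = V_DD·R_2/(R_1+R_2) = 9.8×47/115 = 4.01 V.
Assume saturation: I_D = (k_n/2)(V_GS − V_t)² with V_GS = V_G − I_D·R_S = 4.01 − 2.2·I_D.
Substituting gives 9.2·I_D² − 13.6·I_D + 4.3 = 0, with roots I_D = 0.46 or 1.02 mA.
The root I_D = 1.02 mA gives V_GS = 1.77 V ≤ V_t, so take I_D = 0.46 mA.
Then V_GS = 2.99 V and V_DS = V_DD − I_D(R_D+R_S) = 9.8 − 0.46×4 = 7.96 V.
Saturation requires V_DS ≥ V_GS − V_t = 0.492 V; 7.96 ≥ 0.492 ✓.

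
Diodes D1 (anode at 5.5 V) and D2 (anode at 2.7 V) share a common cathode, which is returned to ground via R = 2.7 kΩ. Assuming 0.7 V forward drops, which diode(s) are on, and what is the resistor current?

Only D1 conducts; I_R ≈ 1.8 mA

Assume both conduct. Then node N would need to be at both 5.5−0.7 = 4.8 V and 2.7−0.7 = 2 V, which is impossible.
Assume only D1 conducts: V_N = 5.5 − 0.7 = 4.8 V, so I_R = 4.8/2.7 = 1.78 mA.
Check D2: its anode-to-cathode voltage is 2.7 − 4.8 = -2.1 V < 0.7 V, so it is off. The assumption is consistent.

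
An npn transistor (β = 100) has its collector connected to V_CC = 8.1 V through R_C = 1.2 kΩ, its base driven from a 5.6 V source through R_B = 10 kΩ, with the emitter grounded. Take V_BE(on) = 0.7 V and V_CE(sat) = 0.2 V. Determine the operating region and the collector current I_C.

saturation; I_C ≈ 6.6 mA

Assume active: I_B = (5.6 − 0.7)/10 = 0.49 mA, giving I_C = β·I_B = 49 mA.
But then V_CE = 8.1 − 49×1.2 = -50.7 V < V_CE(sat) = 0.2 V — impossible in the active region.
So the transistor is saturated. With V_CE = 0.2 V, I_C = (V_CC − 0.2)/R_C = 7.9/1.2 = 6.58 mA.
Check: β·I_B = 49 mA > I_C = 6.58 mA, confirming saturation.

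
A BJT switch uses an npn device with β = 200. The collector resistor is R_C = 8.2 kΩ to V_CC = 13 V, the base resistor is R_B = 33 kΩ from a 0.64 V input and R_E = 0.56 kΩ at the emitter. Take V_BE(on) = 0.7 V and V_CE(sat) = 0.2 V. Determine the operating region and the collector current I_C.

cutoff; I_C ≈ 0

V_BB = 0.64 V ≤ V_BE(on) = 0.7 V, so the base-emitter junction is not forward biased.
The transistor is in cutoff: I_B = I_C = 0.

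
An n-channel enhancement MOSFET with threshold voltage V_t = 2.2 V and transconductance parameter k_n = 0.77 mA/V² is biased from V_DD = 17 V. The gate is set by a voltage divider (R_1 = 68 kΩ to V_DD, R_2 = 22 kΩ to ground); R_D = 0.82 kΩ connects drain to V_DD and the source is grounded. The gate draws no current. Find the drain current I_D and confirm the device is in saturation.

V_G = V_DD·R_2/(R_1+R_2) = 17×22/90 = 4.16 V. With the source grounded, V_GS = V_G = 4.16 V.
Assume saturation: I_D = (k_n/2)(V_GS − V_t)² = (0.77/2)×(4.16 − 2.2)² = 0.385×1.96² = 1.47 mA.
V_DS = V_DD − I_D·R_D = 17 − 1.47×0.82 = 15.8 V.
Saturation requires V_DS ≥ V_GS − V_t = 1.96 V; 15.8 ≥ 1.96 ✓.

I_D ≈ 1.5 mA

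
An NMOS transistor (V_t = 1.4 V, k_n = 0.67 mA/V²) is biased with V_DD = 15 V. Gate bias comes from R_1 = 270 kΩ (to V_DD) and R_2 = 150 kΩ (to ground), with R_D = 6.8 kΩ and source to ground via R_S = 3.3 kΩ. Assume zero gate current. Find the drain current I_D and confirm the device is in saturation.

V_G = V_DD·R_2/(R_1+R_2) = 15×150/420 = 5.36 V.
Assume saturation: I_D = (k_n/2)(V_GS − V_t)² with V_GS = V_G − I_D·R_S = 5.36 − 3.3·I_D.
Substituting gives 3.65·I_D² − 9.75·I_D + 5.25 = 0, with roots I_D = 0.747 or 1.93 mA.
The root I_D = 1.93 mA gives V_GS = -0.998 V ≤ V_t, so take I_D = 0.747 mA.
Then V_GS = 2.89 V and V_DS = V_DD − I_D(R_D+R_S) = 15 − 0.747×10.1 = 7.46 V.
Saturation requires V_DS ≥ V_GS − V_t = 1.49 V; 7.46 ≥ 1.49 ✓.

I_D ≈ 0.75 mA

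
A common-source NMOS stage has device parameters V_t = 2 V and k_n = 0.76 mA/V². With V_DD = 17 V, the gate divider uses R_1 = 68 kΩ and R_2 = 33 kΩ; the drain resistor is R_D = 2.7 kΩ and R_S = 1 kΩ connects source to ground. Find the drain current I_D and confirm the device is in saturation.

I_D ≈ 1.5 mA

V_G = V_DD·R_2/(R_1+R_2) = 17×33/101 = 5.55 V.
Assume saturation: I_D = (k_n/2)(V_GS − V_t)² with V_GS = V_G − I_D·R_S = 5.55 − 1·I_D.
Substituting gives 0.38·I_D² − 3.7·I_D + 4.8 = 0, with roots I_D = 1.54 or 8.2 mA.
The root I_D = 8.2 mA gives V_GS = -2.65 V ≤ V_t, so take I_D = 1.54 mA.
Then V_GS = 4.01 V and V_DS = V_DD − I_D(R_D+R_S) = 17 − 1.54×3.7 = 11.3 V.
Saturation requires V_DS ≥ V_GS − V_t = 2.01 V; 11.3 ≥ 2.01 ✓.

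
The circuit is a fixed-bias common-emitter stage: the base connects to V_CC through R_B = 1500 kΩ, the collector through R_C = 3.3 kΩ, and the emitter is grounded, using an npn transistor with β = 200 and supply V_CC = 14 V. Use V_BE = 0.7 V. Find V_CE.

V_CE ≈ 8.1 V

Base loop: V_CC = I_B·R_B + V_BE, so I_B = (14 − 0.7)/1500 kΩ = 0.00887 mA.
In the active region I_C = β·I_B = 200 × 0.00887 = 1.77 mA.
Collector loop: V_CE = V_CC − I_C·R_C = 14 − 1.77×3.3 = 8.15 V.
Since V_CE = 8.15 V > V_CE(sat) ≈ 0.2 V, the transistor is in the active region as assumed.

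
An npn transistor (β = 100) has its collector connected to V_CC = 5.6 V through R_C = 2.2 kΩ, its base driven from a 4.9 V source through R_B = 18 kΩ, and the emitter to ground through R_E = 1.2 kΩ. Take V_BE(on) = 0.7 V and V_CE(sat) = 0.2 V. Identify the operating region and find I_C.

saturation; I_C ≈ 1.5 mA

Assume active: I_B = (4.9 − 0.7)/(18 + 101×1.2) = 0.0302 mA, I_C = β·I_B = 3.02 mA.
Then V_CE = 5.6 − 3.02×2.2 − 3.05×1.2 = -4.69 V < 0.2 V — the active assumption fails.
Re-solve with V_CE = 0.2 V. KCL at the emitter: V_E/R_E = (V_BB−0.7−V_E)/R_B + (V_CC−0.2−V_E)/R_C, giving V_E = 2 V.
I_C = (V_CC − 0.2 − V_E)/R_C = (5.4 − 2)/2.2 = 1.55 mA.
Check: I_B = (4.2 − 2)/18 = 0.122 mA, and β·I_B = 12.2 mA > I_C, confirming saturation.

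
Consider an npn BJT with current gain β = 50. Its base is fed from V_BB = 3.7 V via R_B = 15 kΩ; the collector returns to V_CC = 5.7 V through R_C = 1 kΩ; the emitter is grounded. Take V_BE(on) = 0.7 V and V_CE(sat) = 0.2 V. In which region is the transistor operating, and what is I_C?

Assume active: I_B = (3.7 − 0.7)/15 = 0.2 mA, giving I_C = β·I_B = 10 mA.
But then V_CE = 5.7 − 10×1 = -4.3 V < V_CE(sat) = 0.2 V — impossible in the active region.
So the transistor is saturated. With V_CE = 0.2 V, I_C = (V_CC − 0.2)/R_C = 5.5/1 = 5.5 mA.
Check: β·I_B = 10 mA > I_C = 5.5 mA, confirming saturation.

saturation; I_C ≈ 5.5 mA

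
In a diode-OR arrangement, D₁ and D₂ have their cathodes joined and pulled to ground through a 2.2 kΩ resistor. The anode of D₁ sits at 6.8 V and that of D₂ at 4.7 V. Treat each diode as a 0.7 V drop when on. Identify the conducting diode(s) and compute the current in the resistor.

Assume both conduct. Then node N would need to be at both 6.8−0.7 = 6.1 V and 4.7−0.7 = 4 V, which is impossible.
Assume only D₁ conducts: V_N = 6.8 − 0.7 = 6.1 V, so I_R = 6.1/2.2 = 2.77 mA.
Check D₂: its anode-to-cathode voltage is 4.7 − 6.1 = -1.4 V < 0.7 V, so it is off. The assumption is consistent.

Only D₁ conducts; I_R ≈ 2.8 mA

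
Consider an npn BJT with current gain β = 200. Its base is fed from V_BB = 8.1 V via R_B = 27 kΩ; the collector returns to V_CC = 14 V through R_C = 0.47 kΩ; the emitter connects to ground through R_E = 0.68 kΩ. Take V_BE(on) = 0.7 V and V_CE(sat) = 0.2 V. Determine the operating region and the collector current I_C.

active; I_C ≈ 9 mA

Assume active. Base-emitter loop: I_B = (V_BB − V_BE)/(R_B + (β+1)R_E) = (8.1 − 0.7)/(27 + 201×0.68) = 0.0452 mA.
I_C = β·I_B = 200×0.0452 = 9.04 mA.
V_CE = V_CC − I_C·R_C − I_E·R_E = 14 − 9.04×0.47 − 9.09×0.68 = 3.57 V > V_CE(sat), so the active-region assumption holds.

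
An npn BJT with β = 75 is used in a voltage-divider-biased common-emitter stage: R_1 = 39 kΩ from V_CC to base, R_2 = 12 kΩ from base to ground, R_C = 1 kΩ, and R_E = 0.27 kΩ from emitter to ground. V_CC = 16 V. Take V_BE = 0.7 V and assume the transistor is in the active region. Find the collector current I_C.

Thevenize the base divider: V_Th = V_CC·R_2/(R_1+R_2) = 16×12/51 = 3.76 V, R_Th = R_1‖R_2 = 9.18 kΩ.
Base-emitter loop: V_Th = I_B·R_Th + V_BE + (β+1)I_B·R_E, so I_B = (3.76 − 0.7) / (9.18 + 76×0.27) = 0.103 mA.
I_C = β·I_B = 75×0.103 = 7.74 mA, and I_E = (β+1)I_B = 7.84 mA.
V_CE = V_CC − I_C·R_C − I_E·R_E = 16 − 7.74×1 − 7.84×0.27 = 6.14 V.
V_CE = 6.14 V > 0.2 V confirms active-region operation.

I_C ≈ 7.7 mA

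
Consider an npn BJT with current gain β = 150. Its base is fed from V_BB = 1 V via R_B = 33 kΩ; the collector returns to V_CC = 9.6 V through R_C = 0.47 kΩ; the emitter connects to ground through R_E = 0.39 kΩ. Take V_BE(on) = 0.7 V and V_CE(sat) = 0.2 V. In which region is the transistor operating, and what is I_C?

active; I_C ≈ 0.49 mA

Assume active. Base-emitter loop: I_B = (V_BB − V_BE)/(R_B + (β+1)R_E) = (1 − 0.7)/(33 + 151×0.39) = 0.00326 mA.
I_C = β·I_B = 150×0.00326 = 0.49 mA.
V_CE = V_CC − I_C·R_C − I_E·R_E = 9.6 − 0.49×0.47 − 0.493×0.39 = 9.18 V > V_CE(sat), so the active-region assumption holds.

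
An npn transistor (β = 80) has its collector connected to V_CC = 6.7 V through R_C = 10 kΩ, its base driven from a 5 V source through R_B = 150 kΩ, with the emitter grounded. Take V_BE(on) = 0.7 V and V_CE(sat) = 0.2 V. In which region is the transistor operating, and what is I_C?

saturation; I_C ≈ 0.65 mA

Assume active: I_B = (5 − 0.7)/150 = 0.0287 mA, giving I_C = β·I_B = 2.29 mA.
But then V_CE = 6.7 − 2.29×10 = -16.2 V < V_CE(sat) = 0.2 V — impossible in the active region.
So the transistor is saturated. With V_CE = 0.2 V, I_C = (V_CC − 0.2)/R_C = 6.5/10 = 0.65 mA.
Check: β·I_B = 2.29 mA > I_C = 0.65 mA, confirming saturation.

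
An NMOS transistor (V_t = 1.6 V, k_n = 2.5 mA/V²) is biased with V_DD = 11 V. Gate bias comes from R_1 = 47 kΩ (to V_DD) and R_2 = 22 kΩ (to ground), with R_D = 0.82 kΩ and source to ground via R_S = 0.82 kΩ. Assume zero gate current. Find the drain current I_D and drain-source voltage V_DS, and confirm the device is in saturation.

I_D ≈ 1.2 mA, V_DS ≈ 9.1 V

V_G = V_DD·R_2/(R_1+R_2) = 11×22/69 = 3.51 V.
Assume saturation: I_D = (k_n/2)(V_GS − V_t)² with V_GS = V_G − I_D·R_S = 3.51 − 0.82·I_D.
Substituting gives 0.84·I_D² − 4.91·I_D + 4.55 = 0, with roots I_D = 1.15 or 4.69 mA.
The root I_D = 4.69 mA gives V_GS = -0.336 V ≤ V_t, so take I_D = 1.15 mA.
Then V_GS = 2.56 V and V_DS = V_DD − I_D(R_D+R_S) = 11 − 1.15×1.64 = 9.11 V.
Saturation requires V_DS ≥ V_GS − V_t = 0.961 V; 9.11 ≥ 0.961 ✓.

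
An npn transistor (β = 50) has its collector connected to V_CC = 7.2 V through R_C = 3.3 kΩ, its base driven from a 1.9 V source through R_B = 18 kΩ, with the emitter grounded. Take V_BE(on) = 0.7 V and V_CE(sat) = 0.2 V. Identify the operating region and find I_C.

Assume active: I_B = (1.9 − 0.7)/18 = 0.0667 mA, giving I_C = β·I_B = 3.33 mA.
But then V_CE = 7.2 − 3.33×3.3 = -3.8 V < V_CE(sat) = 0.2 V — impossible in the active region.
So the transistor is saturated. With V_CE = 0.2 V, I_C = (V_CC − 0.2)/R_C = 7/3.3 = 2.12 mA.
Check: β·I_B = 3.33 mA > I_C = 2.12 mA, confirming saturation.

saturation; I_C ≈ 2.1 mA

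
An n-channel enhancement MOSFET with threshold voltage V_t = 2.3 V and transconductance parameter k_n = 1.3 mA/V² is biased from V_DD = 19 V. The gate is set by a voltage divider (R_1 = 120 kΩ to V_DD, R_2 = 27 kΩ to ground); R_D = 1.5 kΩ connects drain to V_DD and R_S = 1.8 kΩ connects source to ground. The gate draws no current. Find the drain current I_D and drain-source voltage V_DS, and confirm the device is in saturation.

I_D ≈ 0.29 mA, V_DS ≈ 18 V

V_G = V_DD·R_2/(R_1+R_2) = 19×27/147 = 3.49 V.
Assume saturation: I_D = (k_n/2)(V_GS − V_t)² with V_GS = V_G − I_D·R_S = 3.49 − 1.8·I_D.
Substituting gives 2.11·I_D² − 3.78·I_D + 0.92 = 0, with roots I_D = 0.29 or 1.51 mA.
The root I_D = 1.51 mA gives V_GS = 0.777 V ≤ V_t, so take I_D = 0.29 mA.
Then V_GS = 2.97 V and V_DS = V_DD − I_D(R_D+R_S) = 19 − 0.29×3.3 = 18 V.
Saturation requires V_DS ≥ V_GS − V_t = 0.668 V; 18 ≥ 0.668 ✓.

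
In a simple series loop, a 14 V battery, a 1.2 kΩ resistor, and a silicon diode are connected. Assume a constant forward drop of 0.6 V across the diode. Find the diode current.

KVL around the loop: 14 = V_D + I·R = 0.6 + I × 1.2 kΩ.
So I = (14 − 0.6) / 1.2 kΩ = 13.4 / 1.2 = 11.2 mA.

I ≈ 11 mA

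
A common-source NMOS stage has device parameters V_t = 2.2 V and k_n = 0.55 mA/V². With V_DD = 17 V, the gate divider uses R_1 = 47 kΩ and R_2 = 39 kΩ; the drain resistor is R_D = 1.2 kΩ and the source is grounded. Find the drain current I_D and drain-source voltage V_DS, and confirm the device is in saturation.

I_D ≈ 8.3 mA, V_DS ≈ 7 V

V_G = V_DD·R_2/(R_1+R_2) = 17×39/86 = 7.71 V. With the source grounded, V_GS = V_G = 7.71 V.
Assume saturation: I_D = (k_n/2)(V_GS − V_t)² = (0.55/2)×(7.71 − 2.2)² = 0.275×5.51² = 8.35 mA.
V_DS = V_DD − I_D·R_D = 17 − 8.35×1.2 = 6.98 V.
Saturation requires V_DS ≥ V_GS − V_t = 5.51 V; 6.98 ≥ 5.51 ✓.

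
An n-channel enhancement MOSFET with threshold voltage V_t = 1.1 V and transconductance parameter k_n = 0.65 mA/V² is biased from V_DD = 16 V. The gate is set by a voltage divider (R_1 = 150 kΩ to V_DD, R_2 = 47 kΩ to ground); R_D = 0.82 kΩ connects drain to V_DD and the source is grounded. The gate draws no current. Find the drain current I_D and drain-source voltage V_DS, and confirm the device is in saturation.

V_G = V_DD·R_2/(R_1+R_2) = 16×47/197 = 3.82 V. With the source grounded, V_GS = V_G = 3.82 V.
Assume saturation: I_D = (k_n/2)(V_GS − V_t)² = (0.65/2)×(3.82 − 1.1)² = 0.325×2.72² = 2.4 mA.
V_DS = V_DD − I_D·R_D = 16 − 2.4×0.82 = 14 V.
Saturation requires V_DS ≥ V_GS − V_t = 2.72 V; 14 ≥ 2.72 ✓.

I_D ≈ 2.4 mA, V_DS ≈ 14 V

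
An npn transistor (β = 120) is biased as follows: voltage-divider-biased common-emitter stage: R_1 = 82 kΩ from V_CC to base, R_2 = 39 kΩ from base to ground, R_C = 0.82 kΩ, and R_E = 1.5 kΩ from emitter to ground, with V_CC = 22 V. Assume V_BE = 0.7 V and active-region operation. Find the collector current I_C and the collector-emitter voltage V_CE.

Thevenize the base divider: V_Th = V_CC·R_2/(R_1+R_2) = 22×39/121 = 7.09 V, R_Th = R_1‖R_2 = 26.4 kΩ.
Base-emitter loop: V_Th = I_B·R_Th + V_BE + (β+1)I_B·R_E, so I_B = (7.09 − 0.7) / (26.4 + 121×1.5) = 0.0307 mA.
I_C = β·I_B = 120×0.0307 = 3.69 mA, and I_E = (β+1)I_B = 3.72 mA.
V_CE = V_CC − I_C·R_C − I_E·R_E = 22 − 3.69×0.82 − 3.72×1.5 = 13.4 V.
V_CE = 13.4 V > 0.2 V confirms active-region operation.

I_C ≈ 3.7 mA, V_CE ≈ 13 V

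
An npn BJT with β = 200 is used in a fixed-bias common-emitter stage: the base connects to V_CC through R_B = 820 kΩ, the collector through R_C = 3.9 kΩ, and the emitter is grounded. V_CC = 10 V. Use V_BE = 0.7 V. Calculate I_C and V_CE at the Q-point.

Base loop: V_CC = I_B·R_B + V_BE, so I_B = (10 − 0.7)/820 kΩ = 0.0113 mA.
In the active region I_C = β·I_B = 200 × 0.0113 = 2.27 mA.
Collector loop: V_CE = V_CC − I_C·R_C = 10 − 2.27×3.9 = 1.15 V.
Since V_CE = 1.15 V > V_CE(sat) ≈ 0.2 V, the transistor is in the active region as assumed.

I_C ≈ 2.3 mA, V_CE ≈ 1.2 V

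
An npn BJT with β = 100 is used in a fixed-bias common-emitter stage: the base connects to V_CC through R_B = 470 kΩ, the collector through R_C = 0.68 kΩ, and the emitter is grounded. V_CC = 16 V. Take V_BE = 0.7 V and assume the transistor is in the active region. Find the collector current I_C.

I_C ≈ 3.3 mA

Base loop: V_CC = I_B·R_B + V_BE, so I_B = (16 − 0.7)/470 kΩ = 0.0326 mA.
In the active region I_C = β·I_B = 100 × 0.0326 = 3.26 mA.
Collector loop: V_CE = V_CC − I_C·R_C = 16 − 3.26×0.68 = 13.8 V.
Since V_CE = 13.8 V > V_CE(sat) ≈ 0.2 V, the transistor is in the active region as assumed.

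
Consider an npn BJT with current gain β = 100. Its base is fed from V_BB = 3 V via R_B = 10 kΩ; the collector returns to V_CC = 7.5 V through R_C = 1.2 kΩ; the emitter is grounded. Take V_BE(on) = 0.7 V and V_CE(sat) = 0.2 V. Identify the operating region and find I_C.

Assume active: I_B = (3 − 0.7)/10 = 0.23 mA, giving I_C = β·I_B = 23 mA.
But then V_CE = 7.5 − 23×1.2 = -20.1 V < V_CE(sat) = 0.2 V — impossible in the active region.
So the transistor is saturated. With V_CE = 0.2 V, I_C = (V_CC − 0.2)/R_C = 7.3/1.2 = 6.08 mA.
Check: β·I_B = 23 mA > I_C = 6.08 mA, confirming saturation.

saturation; I_C ≈ 6.1 mA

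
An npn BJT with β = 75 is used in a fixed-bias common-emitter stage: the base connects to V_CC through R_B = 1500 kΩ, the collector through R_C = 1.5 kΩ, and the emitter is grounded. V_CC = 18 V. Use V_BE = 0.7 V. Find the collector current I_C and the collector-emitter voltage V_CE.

I_C ≈ 0.87 mA, V_CE ≈ 17 V

Base loop: V_CC = I_B·R_B + V_BE, so I_B = (18 − 0.7)/1500 kΩ = 0.0115 mA.
In the active region I_C = β·I_B = 75 × 0.0115 = 0.865 mA.
Collector loop: V_CE = V_CC − I_C·R_C = 18 − 0.865×1.5 = 16.7 V.
Since V_CE = 16.7 V > V_CE(sat) ≈ 0.2 V, the transistor is in the active region as assumed.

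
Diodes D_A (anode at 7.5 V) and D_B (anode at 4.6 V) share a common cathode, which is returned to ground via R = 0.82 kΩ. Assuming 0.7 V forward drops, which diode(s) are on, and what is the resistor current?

Assume both conduct. Then node N would need to be at both 7.5−0.7 = 6.8 V and 4.6−0.7 = 3.9 V, which is impossible.
Assume only D_A conducts: V_N = 7.5 − 0.7 = 6.8 V, so I_R = 6.8/0.82 = 8.29 mA.
Check D_B: its anode-to-cathode voltage is 4.6 − 6.8 = -2.2 V < 0.7 V, so it is off. The assumption is consistent.

Only D_A conducts; I_R ≈ 8.3 mA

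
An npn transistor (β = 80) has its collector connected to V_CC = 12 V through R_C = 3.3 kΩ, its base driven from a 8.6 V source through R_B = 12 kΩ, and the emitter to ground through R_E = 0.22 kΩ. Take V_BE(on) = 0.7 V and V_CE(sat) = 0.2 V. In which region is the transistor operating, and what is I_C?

saturation; I_C ≈ 3.3 mA

Assume active: I_B = (8.6 − 0.7)/(12 + 81×0.22) = 0.265 mA, I_C = β·I_B = 21.2 mA.
Then V_CE = 12 − 21.2×3.3 − 21.5×0.22 = -62.7 V < 0.2 V — the active assumption fails.
Re-solve with V_CE = 0.2 V. KCL at the emitter: V_E/R_E = (V_BB−0.7−V_E)/R_B + (V_CC−0.2−V_E)/R_C, giving V_E = 0.859 V.
I_C = (V_CC − 0.2 − V_E)/R_C = (11.8 − 0.859)/3.3 = 3.32 mA.
Check: I_B = (7.9 − 0.859)/12 = 0.587 mA, and β·I_B = 46.9 mA > I_C, confirming saturation.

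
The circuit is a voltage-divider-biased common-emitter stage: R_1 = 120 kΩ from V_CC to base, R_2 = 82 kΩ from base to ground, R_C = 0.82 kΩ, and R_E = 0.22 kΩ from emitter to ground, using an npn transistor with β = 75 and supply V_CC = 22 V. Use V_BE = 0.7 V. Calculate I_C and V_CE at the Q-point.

Thevenize the base divider: V_Th = V_CC·R_2/(R_1+R_2) = 22×82/202 = 8.93 V, R_Th = R_1‖R_2 = 48.7 kΩ.
Base-emitter loop: V_Th = I_B·R_Th + V_BE + (β+1)I_B·R_E, so I_B = (8.93 − 0.7) / (48.7 + 76×0.22) = 0.126 mA.
I_C = β·I_B = 75×0.126 = 9.43 mA, and I_E = (β+1)I_B = 9.56 mA.
V_CE = V_CC − I_C·R_C − I_E·R_E = 22 − 9.43×0.82 − 9.56×0.22 = 12.2 V.
V_CE = 12.2 V > 0.2 V confirms active-region operation.

I_C ≈ 9.4 mA, V_CE ≈ 12 V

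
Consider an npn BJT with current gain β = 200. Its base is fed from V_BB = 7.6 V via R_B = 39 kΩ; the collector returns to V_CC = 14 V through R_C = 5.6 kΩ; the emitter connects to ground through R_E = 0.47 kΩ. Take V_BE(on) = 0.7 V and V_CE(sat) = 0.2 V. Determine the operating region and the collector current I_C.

Assume active: I_B = (7.6 − 0.7)/(39 + 201×0.47) = 0.0517 mA, I_C = β·I_B = 10.3 mA.
Then V_CE = 14 − 10.3×5.6 − 10.4×0.47 = -48.8 V < 0.2 V — the active assumption fails.
Re-solve with V_CE = 0.2 V. KCL at the emitter: V_E/R_E = (V_BB−0.7−V_E)/R_B + (V_CC−0.2−V_E)/R_C, giving V_E = 1.13 V.
I_C = (V_CC − 0.2 − V_E)/R_C = (13.8 − 1.13)/5.6 = 2.26 mA.
Check: I_B = (6.9 − 1.13)/39 = 0.148 mA, and β·I_B = 29.6 mA > I_C, confirming saturation.

saturation; I_C ≈ 2.3 mA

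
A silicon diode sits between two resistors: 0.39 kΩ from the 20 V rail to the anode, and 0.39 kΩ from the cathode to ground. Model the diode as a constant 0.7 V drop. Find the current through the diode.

The two resistors are in series with the diode, so KVL gives 20 = I·0.39 + 0.7 + I·0.39.
I = (20 − 0.7) / (0.39 + 0.39) kΩ = 19.3 / 0.78 = 24.7 mA.

I ≈ 25 mA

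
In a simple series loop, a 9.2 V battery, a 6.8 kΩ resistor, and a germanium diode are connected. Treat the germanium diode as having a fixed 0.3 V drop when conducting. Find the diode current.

KVL around the loop: 9.2 = V_D + I·R = 0.3 + I × 6.8 kΩ.
So I = (9.2 − 0.3) / 6.8 kΩ = 8.9 / 6.8 = 1.31 mA.

I ≈ 1.3 mA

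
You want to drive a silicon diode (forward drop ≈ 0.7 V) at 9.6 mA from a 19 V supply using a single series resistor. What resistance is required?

The resistor drops V_S − V_D = 19 − 0.7 = 18.3 V at 9.6 mA.
R = 18.3 V / 9.6 mA = 1.91 kΩ.

R ≈ 1.9 kΩ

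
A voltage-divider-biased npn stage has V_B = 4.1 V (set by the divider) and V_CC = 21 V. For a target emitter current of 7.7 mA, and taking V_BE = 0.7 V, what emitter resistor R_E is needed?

V_E = V_B − V_BE = 4.1 − 0.7 = 3.4 V.
R_E = V_E / I_E = 3.4 / 7.7 = 0.442 kΩ.

R_E ≈ 0.44 kΩ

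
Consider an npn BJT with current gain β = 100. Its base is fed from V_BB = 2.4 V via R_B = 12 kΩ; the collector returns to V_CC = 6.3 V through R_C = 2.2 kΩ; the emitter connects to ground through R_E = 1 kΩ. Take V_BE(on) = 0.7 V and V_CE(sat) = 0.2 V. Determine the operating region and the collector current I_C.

active; I_C ≈ 1.5 mA

Assume active. Base-emitter loop: I_B = (V_BB − V_BE)/(R_B + (β+1)R_E) = (2.4 − 0.7)/(12 + 101×1) = 0.015 mA.
I_C = β·I_B = 100×0.015 = 1.5 mA.
V_CE = V_CC − I_C·R_C − I_E·R_E = 6.3 − 1.5×2.2 − 1.52×1 = 1.47 V > V_CE(sat), so the active-region assumption holds.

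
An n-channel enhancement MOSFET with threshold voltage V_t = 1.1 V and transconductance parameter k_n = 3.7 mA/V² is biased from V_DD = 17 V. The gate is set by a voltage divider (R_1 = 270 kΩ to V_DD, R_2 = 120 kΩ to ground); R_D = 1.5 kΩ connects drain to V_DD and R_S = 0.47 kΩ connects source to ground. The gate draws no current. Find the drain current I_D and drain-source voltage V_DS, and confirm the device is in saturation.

I_D ≈ 5.2 mA, V_DS ≈ 6.7 V

V_G = V_DD·R_2/(R_1+R_2) = 17×120/390 = 5.23 V.
Assume saturation: I_D = (k_n/2)(V_GS − V_t)² with V_GS = V_G − I_D·R_S = 5.23 − 0.47·I_D.
Substituting gives 0.409·I_D² − 8.18·I_D + 31.6 = 0, with roots I_D = 5.22 or 14.8 mA.
The root I_D = 14.8 mA gives V_GS = -1.73 V ≤ V_t, so take I_D = 5.22 mA.
Then V_GS = 2.78 V and V_DS = V_DD − I_D(R_D+R_S) = 17 − 5.22×1.97 = 6.72 V.
Saturation requires V_DS ≥ V_GS − V_t = 1.68 V; 6.72 ≥ 1.68 ✓.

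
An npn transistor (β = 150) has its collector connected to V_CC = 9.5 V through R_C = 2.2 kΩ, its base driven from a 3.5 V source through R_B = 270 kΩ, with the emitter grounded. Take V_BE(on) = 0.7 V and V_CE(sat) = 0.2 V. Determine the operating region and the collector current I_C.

active; I_C ≈ 1.6 mA

Assume active. Base-emitter loop: I_B = (V_BB − V_BE)/R_B = (3.5 − 0.7)/270 = 0.0104 mA.
I_C = β·I_B = 150×0.0104 = 1.56 mA.
V_CE = V_CC − I_C·R_C = 9.5 − 1.56×2.2 = 6.08 V > V_CE(sat), so the active-region assumption holds.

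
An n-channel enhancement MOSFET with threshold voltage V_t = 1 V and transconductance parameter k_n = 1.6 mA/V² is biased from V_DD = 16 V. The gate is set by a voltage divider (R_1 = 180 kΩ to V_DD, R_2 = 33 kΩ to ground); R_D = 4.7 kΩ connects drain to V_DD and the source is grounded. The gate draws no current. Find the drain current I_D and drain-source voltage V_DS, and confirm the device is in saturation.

I_D ≈ 1.7 mA, V_DS ≈ 7.8 V

V_G = V_DD·R_2/(R_1+R_2) = 16×33/213 = 2.48 V. With the source grounded, V_GS = V_G = 2.48 V.
Assume saturation: I_D = (k_n/2)(V_GS − V_t)² = (1.6/2)×(2.48 − 1)² = 0.8×1.48² = 1.75 mA.
V_DS = V_DD − I_D·R_D = 16 − 1.75×4.7 = 7.78 V.
Saturation requires V_DS ≥ V_GS − V_t = 1.48 V; 7.78 ≥ 1.48 ✓.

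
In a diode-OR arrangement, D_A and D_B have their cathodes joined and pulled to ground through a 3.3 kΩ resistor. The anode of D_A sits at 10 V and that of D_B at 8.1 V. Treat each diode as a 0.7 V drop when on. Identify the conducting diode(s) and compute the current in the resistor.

Only D_A conducts; I_R ≈ 2.8 mA

Assume both conduct. Then node N would need to be at both 10−0.7 = 9.3 V and 8.1−0.7 = 7.4 V, which is impossible.
Assume only D_A conducts: V_N = 10 − 0.7 = 9.3 V, so I_R = 9.3/3.3 = 2.82 mA.
Check D_B: its anode-to-cathode voltage is 8.1 − 9.3 = -1.2 V < 0.7 V, so it is off. The assumption is consistent.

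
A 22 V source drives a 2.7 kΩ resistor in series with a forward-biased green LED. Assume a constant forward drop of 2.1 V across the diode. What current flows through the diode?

I ≈ 7.4 mA

KVL around the loop: 22 = V_D + I·R = 2.1 + I × 2.7 kΩ.
So I = (22 − 2.1) / 2.7 kΩ = 19.9 / 2.7 = 7.37 mA.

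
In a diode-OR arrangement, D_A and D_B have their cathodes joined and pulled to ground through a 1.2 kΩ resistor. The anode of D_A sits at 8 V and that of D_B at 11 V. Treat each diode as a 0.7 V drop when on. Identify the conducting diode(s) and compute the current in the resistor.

Only D_B conducts; I_R ≈ 8.6 mA

Assume both conduct. Then node N would need to be at both 8−0.7 = 7.3 V and 11−0.7 = 10.3 V, which is impossible.
Assume only D_B conducts: V_N = 11 − 0.7 = 10.3 V, so I_R = 10.3/1.2 = 8.58 mA.
Check D_A: its anode-to-cathode voltage is 8 − 10.3 = -2.3 V < 0.7 V, so it is off. The assumption is consistent.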